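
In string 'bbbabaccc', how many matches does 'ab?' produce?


Pattern 'ab?' matches 'a' optionally followed by 'b'.
String: 'bbbabaccc'
Scanning left to right for 'a' then checking next char:
  Match 1: 'ab' (a followed by b)
  Match 2: 'a' (a not followed by b)
Total matches: 2

2


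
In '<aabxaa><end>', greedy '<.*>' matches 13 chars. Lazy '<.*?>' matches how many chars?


Greedy '<.*>' tries to match as MUCH as possible.
Lazy '<.*?>' tries to match as LITTLE as possible.

String: '<aabxaa><end>'
Greedy '<.*>' starts at first '<' and extends to the LAST '>': '<aabxaa><end>' (13 chars)
Lazy '<.*?>' starts at first '<' and stops at the FIRST '>': '<aabxaa>' (8 chars)

8


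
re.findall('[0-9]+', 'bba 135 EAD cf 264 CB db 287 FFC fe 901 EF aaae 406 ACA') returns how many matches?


Pattern '[0-9]+' finds one or more digits.
Text: 'bba 135 EAD cf 264 CB db 287 FFC fe 901 EF aaae 406 ACA'
Scanning for matches:
  Match 1: '135'
  Match 2: '264'
  Match 3: '287'
  Match 4: '901'
  Match 5: '406'
Total matches: 5

5


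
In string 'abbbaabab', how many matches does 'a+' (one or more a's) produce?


Pattern 'a+' matches one or more consecutive a's.
String: 'abbbaabab'
Scanning for runs of a:
  Match 1: 'a' (length 1)
  Match 2: 'aa' (length 2)
  Match 3: 'a' (length 1)
Total matches: 3

3


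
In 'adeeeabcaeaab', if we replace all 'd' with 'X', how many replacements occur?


re.sub('d', 'X', text) replaces every occurrence of 'd' with 'X'.
Text: 'adeeeabcaeaab'
Scanning for 'd':
  pos 1: 'd' -> replacement #1
Total replacements: 1

1


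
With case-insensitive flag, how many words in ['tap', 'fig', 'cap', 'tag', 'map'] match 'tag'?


Case-insensitive matching: compare each word's lowercase form to 'tag'.
  'tap' -> lower='tap' -> no
  'fig' -> lower='fig' -> no
  'cap' -> lower='cap' -> no
  'tag' -> lower='tag' -> MATCH
  'map' -> lower='map' -> no
Matches: ['tag']
Count: 1

1


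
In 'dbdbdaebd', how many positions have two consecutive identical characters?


Looking for consecutive identical characters in 'dbdbdaebd':
  pos 0-1: 'd' vs 'b' -> different
  pos 1-2: 'b' vs 'd' -> different
  pos 2-3: 'd' vs 'b' -> different
  pos 3-4: 'b' vs 'd' -> different
  pos 4-5: 'd' vs 'a' -> different
  pos 5-6: 'a' vs 'e' -> different
  pos 6-7: 'e' vs 'b' -> different
  pos 7-8: 'b' vs 'd' -> different
Consecutive identical pairs: []
Count: 0

0


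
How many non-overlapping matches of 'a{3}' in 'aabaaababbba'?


Pattern 'a{3}' matches exactly 3 consecutive a's (greedy, non-overlapping).
String: 'aabaaababbba'
Scanning for runs of a's:
  Run at pos 0: 'aa' (length 2) -> 0 match(es)
  Run at pos 3: 'aaa' (length 3) -> 1 match(es)
  Run at pos 7: 'a' (length 1) -> 0 match(es)
  Run at pos 11: 'a' (length 1) -> 0 match(es)
Matches found: ['aaa']
Total: 1

1


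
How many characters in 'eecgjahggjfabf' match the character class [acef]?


Character class [acef] matches any of: {a, c, e, f}
Scanning string 'eecgjahggjfabf' character by character:
  pos 0: 'e' -> MATCH
  pos 1: 'e' -> MATCH
  pos 2: 'c' -> MATCH
  pos 3: 'g' -> no
  pos 4: 'j' -> no
  pos 5: 'a' -> MATCH
  pos 6: 'h' -> no
  pos 7: 'g' -> no
  pos 8: 'g' -> no
  pos 9: 'j' -> no
  pos 10: 'f' -> MATCH
  pos 11: 'a' -> MATCH
  pos 12: 'b' -> no
  pos 13: 'f' -> MATCH
Total matches: 7

7


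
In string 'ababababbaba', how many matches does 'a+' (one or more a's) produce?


Pattern 'a+' matches one or more consecutive a's.
String: 'ababababbaba'
Scanning for runs of a:
  Match 1: 'a' (length 1)
  Match 2: 'a' (length 1)
  Match 3: 'a' (length 1)
  Match 4: 'a' (length 1)
  Match 5: 'a' (length 1)
  Match 6: 'a' (length 1)
Total matches: 6

6


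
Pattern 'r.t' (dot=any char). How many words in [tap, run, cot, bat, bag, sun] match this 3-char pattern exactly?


Pattern 'r.t' means: starts with 'r', any single char, ends with 't'.
Checking each word (must be exactly 3 chars):
  'tap' (len=3): no
  'run' (len=3): no
  'cot' (len=3): no
  'bat' (len=3): no
  'bag' (len=3): no
  'sun' (len=3): no
Matching words: []
Total: 0

0


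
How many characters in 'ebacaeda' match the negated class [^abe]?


Negated class [^abe] matches any char NOT in {a, b, e}
Scanning 'ebacaeda':
  pos 0: 'e' -> no (excluded)
  pos 1: 'b' -> no (excluded)
  pos 2: 'a' -> no (excluded)
  pos 3: 'c' -> MATCH
  pos 4: 'a' -> no (excluded)
  pos 5: 'e' -> no (excluded)
  pos 6: 'd' -> MATCH
  pos 7: 'a' -> no (excluded)
Total matches: 2

2


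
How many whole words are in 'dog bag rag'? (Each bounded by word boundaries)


Word boundaries (\b) mark the start/end of each word.
Text: 'dog bag rag'
Splitting by whitespace:
  Word 1: 'dog'
  Word 2: 'bag'
  Word 3: 'rag'
Total whole words: 3

3


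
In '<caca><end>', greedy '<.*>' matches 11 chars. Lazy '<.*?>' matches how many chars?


Greedy '<.*>' tries to match as MUCH as possible.
Lazy '<.*?>' tries to match as LITTLE as possible.

String: '<caca><end>'
Greedy '<.*>' starts at first '<' and extends to the LAST '>': '<caca><end>' (11 chars)
Lazy '<.*?>' starts at first '<' and stops at the FIRST '>': '<caca>' (6 chars)

6


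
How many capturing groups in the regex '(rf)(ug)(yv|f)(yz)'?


To count capturing groups, count each '(' that starts a group.
Pattern: '(rf)(ug)(yv|f)(yz)'
Walking through the pattern:
  Position 0: '(' -> group #1
  Position 4: '(' -> group #2
  Position 8: '(' -> group #3
  Position 14: '(' -> group #4
Total capturing groups: 4

4


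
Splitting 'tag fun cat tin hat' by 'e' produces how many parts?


Splitting by 'e' breaks the string at each occurrence of the separator.
Text: 'tag fun cat tin hat'
Parts after split:
  Part 1: 'tag fun cat tin hat'
Total parts: 1

1


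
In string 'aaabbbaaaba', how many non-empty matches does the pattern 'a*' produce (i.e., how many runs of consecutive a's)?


Pattern 'a*' matches zero or more a's. We want non-empty runs of consecutive a's.
String: 'aaabbbaaaba'
Walking through the string to find runs of a's:
  Run 1: positions 0-2 -> 'aaa'
  Run 2: positions 6-8 -> 'aaa'
  Run 3: positions 10-10 -> 'a'
Non-empty runs found: ['aaa', 'aaa', 'a']
Count: 3

3


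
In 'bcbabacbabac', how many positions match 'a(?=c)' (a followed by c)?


Lookahead 'a(?=c)' matches 'a' only when followed by 'c'.
String: 'bcbabacbabac'
Checking each position where char is 'a':
  pos 3: 'a' -> no (next='b')
  pos 5: 'a' -> MATCH (next='c')
  pos 8: 'a' -> no (next='b')
  pos 10: 'a' -> MATCH (next='c')
Matching positions: [5, 10]
Count: 2

2


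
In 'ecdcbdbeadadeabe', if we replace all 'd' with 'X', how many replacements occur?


re.sub('d', 'X', text) replaces every occurrence of 'd' with 'X'.
Text: 'ecdcbdbeadadeabe'
Scanning for 'd':
  pos 2: 'd' -> replacement #1
  pos 5: 'd' -> replacement #2
  pos 9: 'd' -> replacement #3
  pos 11: 'd' -> replacement #4
Total replacements: 4

4


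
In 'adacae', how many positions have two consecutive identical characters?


Looking for consecutive identical characters in 'adacae':
  pos 0-1: 'a' vs 'd' -> different
  pos 1-2: 'd' vs 'a' -> different
  pos 2-3: 'a' vs 'c' -> different
  pos 3-4: 'c' vs 'a' -> different
  pos 4-5: 'a' vs 'e' -> different
Consecutive identical pairs: []
Count: 0

0


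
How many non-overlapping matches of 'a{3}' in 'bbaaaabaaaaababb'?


Pattern 'a{3}' matches exactly 3 consecutive a's (greedy, non-overlapping).
String: 'bbaaaabaaaaababb'
Scanning for runs of a's:
  Run at pos 2: 'aaaa' (length 4) -> 1 match(es)
  Run at pos 7: 'aaaaa' (length 5) -> 1 match(es)
  Run at pos 13: 'a' (length 1) -> 0 match(es)
Matches found: ['aaa', 'aaa']
Total: 2

2


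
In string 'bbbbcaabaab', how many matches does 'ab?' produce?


Pattern 'ab?' matches 'a' optionally followed by 'b'.
String: 'bbbbcaabaab'
Scanning left to right for 'a' then checking next char:
  Match 1: 'a' (a not followed by b)
  Match 2: 'ab' (a followed by b)
  Match 3: 'a' (a not followed by b)
  Match 4: 'ab' (a followed by b)
Total matches: 4

4


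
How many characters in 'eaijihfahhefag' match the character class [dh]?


Character class [dh] matches any of: {d, h}
Scanning string 'eaijihfahhefag' character by character:
  pos 0: 'e' -> no
  pos 1: 'a' -> no
  pos 2: 'i' -> no
  pos 3: 'j' -> no
  pos 4: 'i' -> no
  pos 5: 'h' -> MATCH
  pos 6: 'f' -> no
  pos 7: 'a' -> no
  pos 8: 'h' -> MATCH
  pos 9: 'h' -> MATCH
  pos 10: 'e' -> no
  pos 11: 'f' -> no
  pos 12: 'a' -> no
  pos 13: 'g' -> no
Total matches: 3

3


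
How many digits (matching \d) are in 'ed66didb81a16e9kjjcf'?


\d matches any digit 0-9.
Scanning 'ed66didb81a16e9kjjcf':
  pos 2: '6' -> DIGIT
  pos 3: '6' -> DIGIT
  pos 8: '8' -> DIGIT
  pos 9: '1' -> DIGIT
  pos 11: '1' -> DIGIT
  pos 12: '6' -> DIGIT
  pos 14: '9' -> DIGIT
Digits found: ['6', '6', '8', '1', '1', '6', '9']
Total: 7

7


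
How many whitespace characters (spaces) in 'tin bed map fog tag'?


\s matches whitespace characters (spaces, tabs, etc.).
Text: 'tin bed map fog tag'
This text has 5 words separated by spaces.
Number of spaces = number of words - 1 = 5 - 1 = 4

4


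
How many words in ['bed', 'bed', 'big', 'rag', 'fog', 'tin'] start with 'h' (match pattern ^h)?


Pattern ^h anchors to start of word. Check which words begin with 'h':
  'bed' -> no
  'bed' -> no
  'big' -> no
  'rag' -> no
  'fog' -> no
  'tin' -> no
Matching words: []
Count: 0

0


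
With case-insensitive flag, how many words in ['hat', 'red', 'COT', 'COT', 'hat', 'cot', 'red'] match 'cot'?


Case-insensitive matching: compare each word's lowercase form to 'cot'.
  'hat' -> lower='hat' -> no
  'red' -> lower='red' -> no
  'COT' -> lower='cot' -> MATCH
  'COT' -> lower='cot' -> MATCH
  'hat' -> lower='hat' -> no
  'cot' -> lower='cot' -> MATCH
  'red' -> lower='red' -> no
Matches: ['COT', 'COT', 'cot']
Count: 3

3


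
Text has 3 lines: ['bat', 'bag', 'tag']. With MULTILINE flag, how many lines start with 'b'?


With MULTILINE flag, ^ matches the start of each line.
Lines: ['bat', 'bag', 'tag']
Checking which lines start with 'b':
  Line 1: 'bat' -> MATCH
  Line 2: 'bag' -> MATCH
  Line 3: 'tag' -> no
Matching lines: ['bat', 'bag']
Count: 2

2


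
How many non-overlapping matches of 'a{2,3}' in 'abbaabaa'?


Pattern 'a{2,3}' matches between 2 and 3 consecutive a's (greedy).
String: 'abbaabaa'
Finding runs of a's and applying greedy matching:
  Run at pos 0: 'a' (length 1)
  Run at pos 3: 'aa' (length 2)
  Run at pos 6: 'aa' (length 2)
Matches: ['aa', 'aa']
Count: 2

2


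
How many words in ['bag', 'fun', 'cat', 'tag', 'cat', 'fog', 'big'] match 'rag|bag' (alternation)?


Alternation 'rag|bag' matches either 'rag' or 'bag'.
Checking each word:
  'bag' -> MATCH
  'fun' -> no
  'cat' -> no
  'tag' -> no
  'cat' -> no
  'fog' -> no
  'big' -> no
Matches: ['bag']
Count: 1

1


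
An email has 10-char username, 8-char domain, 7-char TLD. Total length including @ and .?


An email address has format: username@domain.tld
Username length: 10
'@' character: 1
Domain length: 8
'.' character: 1
TLD length: 7
Total = 10 + 1 + 8 + 1 + 7 = 27

27


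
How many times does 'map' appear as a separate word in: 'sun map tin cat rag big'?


Scanning each word for exact match 'map':
  Word 1: 'sun' -> no
  Word 2: 'map' -> MATCH
  Word 3: 'tin' -> no
  Word 4: 'cat' -> no
  Word 5: 'rag' -> no
  Word 6: 'big' -> no
Total matches: 1

1


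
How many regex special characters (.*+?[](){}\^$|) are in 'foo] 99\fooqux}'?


Regex special characters are: . * + ? [ ] ( ) { } \ ^ $ |
Scanning 'foo] 99\fooqux}':
  pos 3: ']' -> SPECIAL
  pos 7: '\' -> SPECIAL
  pos 14: '}' -> SPECIAL
Special chars found: [']', '\\', '}']
Total: 3

3


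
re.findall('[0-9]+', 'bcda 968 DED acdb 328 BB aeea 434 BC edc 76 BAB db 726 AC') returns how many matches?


Pattern '[0-9]+' finds one or more digits.
Text: 'bcda 968 DED acdb 328 BB aeea 434 BC edc 76 BAB db 726 AC'
Scanning for matches:
  Match 1: '968'
  Match 2: '328'
  Match 3: '434'
  Match 4: '76'
  Match 5: '726'
Total matches: 5

5


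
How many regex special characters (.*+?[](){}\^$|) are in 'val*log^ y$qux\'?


Regex special characters are: . * + ? [ ] ( ) { } \ ^ $ |
Scanning 'val*log^ y$qux\':
  pos 3: '*' -> SPECIAL
  pos 7: '^' -> SPECIAL
  pos 10: '$' -> SPECIAL
  pos 14: '\' -> SPECIAL
Special chars found: ['*', '^', '$', '\\']
Total: 4

4


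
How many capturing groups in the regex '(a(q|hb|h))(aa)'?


To count capturing groups, count each '(' that starts a group.
Pattern: '(a(q|hb|h))(aa)'
Walking through the pattern:
  Position 0: '(' -> group #1
  Position 2: '(' -> group #2
  Position 11: '(' -> group #3
Total capturing groups: 3

3


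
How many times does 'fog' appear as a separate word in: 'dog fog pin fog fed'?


Scanning each word for exact match 'fog':
  Word 1: 'dog' -> no
  Word 2: 'fog' -> MATCH
  Word 3: 'pin' -> no
  Word 4: 'fog' -> MATCH
  Word 5: 'fed' -> no
Total matches: 2

2


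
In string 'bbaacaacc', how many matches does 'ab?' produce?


Pattern 'ab?' matches 'a' optionally followed by 'b'.
String: 'bbaacaacc'
Scanning left to right for 'a' then checking next char:
  Match 1: 'a' (a not followed by b)
  Match 2: 'a' (a not followed by b)
  Match 3: 'a' (a not followed by b)
  Match 4: 'a' (a not followed by b)
Total matches: 4

4


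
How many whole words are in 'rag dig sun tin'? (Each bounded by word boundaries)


Word boundaries (\b) mark the start/end of each word.
Text: 'rag dig sun tin'
Splitting by whitespace:
  Word 1: 'rag'
  Word 2: 'dig'
  Word 3: 'sun'
  Word 4: 'tin'
Total whole words: 4

4


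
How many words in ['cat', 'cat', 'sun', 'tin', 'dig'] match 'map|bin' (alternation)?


Alternation 'map|bin' matches either 'map' or 'bin'.
Checking each word:
  'cat' -> no
  'cat' -> no
  'sun' -> no
  'tin' -> no
  'dig' -> no
Matches: []
Count: 0

0


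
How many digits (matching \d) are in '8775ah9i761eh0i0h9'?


\d matches any digit 0-9.
Scanning '8775ah9i761eh0i0h9':
  pos 0: '8' -> DIGIT
  pos 1: '7' -> DIGIT
  pos 2: '7' -> DIGIT
  pos 3: '5' -> DIGIT
  pos 6: '9' -> DIGIT
  pos 8: '7' -> DIGIT
  pos 9: '6' -> DIGIT
  pos 10: '1' -> DIGIT
  pos 13: '0' -> DIGIT
  pos 15: '0' -> DIGIT
  pos 17: '9' -> DIGIT
Digits found: ['8', '7', '7', '5', '9', '7', '6', '1', '0', '0', '9']
Total: 11

11


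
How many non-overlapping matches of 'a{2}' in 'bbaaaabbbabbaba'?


Pattern 'a{2}' matches exactly 2 consecutive a's (greedy, non-overlapping).
String: 'bbaaaabbbabbaba'
Scanning for runs of a's:
  Run at pos 2: 'aaaa' (length 4) -> 2 match(es)
  Run at pos 9: 'a' (length 1) -> 0 match(es)
  Run at pos 12: 'a' (length 1) -> 0 match(es)
  Run at pos 14: 'a' (length 1) -> 0 match(es)
Matches found: ['aa', 'aa']
Total: 2

2


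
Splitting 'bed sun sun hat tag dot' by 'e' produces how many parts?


Splitting by 'e' breaks the string at each occurrence of the separator.
Text: 'bed sun sun hat tag dot'
Parts after split:
  Part 1: 'b'
  Part 2: 'd sun sun hat tag dot'
Total parts: 2

2


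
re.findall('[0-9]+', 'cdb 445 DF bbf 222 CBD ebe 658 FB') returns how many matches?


Pattern '[0-9]+' finds one or more digits.
Text: 'cdb 445 DF bbf 222 CBD ebe 658 FB'
Scanning for matches:
  Match 1: '445'
  Match 2: '222'
  Match 3: '658'
Total matches: 3

3


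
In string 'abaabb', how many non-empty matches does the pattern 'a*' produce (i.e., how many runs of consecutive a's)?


Pattern 'a*' matches zero or more a's. We want non-empty runs of consecutive a's.
String: 'abaabb'
Walking through the string to find runs of a's:
  Run 1: positions 0-0 -> 'a'
  Run 2: positions 2-3 -> 'aa'
Non-empty runs found: ['a', 'aa']
Count: 2

2


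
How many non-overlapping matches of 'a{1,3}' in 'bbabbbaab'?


Pattern 'a{1,3}' matches between 1 and 3 consecutive a's (greedy).
String: 'bbabbbaab'
Finding runs of a's and applying greedy matching:
  Run at pos 2: 'a' (length 1)
  Run at pos 6: 'aa' (length 2)
Matches: ['a', 'aa']
Count: 2

2


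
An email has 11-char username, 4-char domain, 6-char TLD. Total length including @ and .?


An email address has format: username@domain.tld
Username length: 11
'@' character: 1
Domain length: 4
'.' character: 1
TLD length: 6
Total = 11 + 1 + 4 + 1 + 6 = 23

23


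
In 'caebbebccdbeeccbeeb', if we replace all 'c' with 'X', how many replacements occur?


re.sub('c', 'X', text) replaces every occurrence of 'c' with 'X'.
Text: 'caebbebccdbeeccbeeb'
Scanning for 'c':
  pos 0: 'c' -> replacement #1
  pos 7: 'c' -> replacement #2
  pos 8: 'c' -> replacement #3
  pos 13: 'c' -> replacement #4
  pos 14: 'c' -> replacement #5
Total replacements: 5

5


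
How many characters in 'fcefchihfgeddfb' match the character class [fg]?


Character class [fg] matches any of: {f, g}
Scanning string 'fcefchihfgeddfb' character by character:
  pos 0: 'f' -> MATCH
  pos 1: 'c' -> no
  pos 2: 'e' -> no
  pos 3: 'f' -> MATCH
  pos 4: 'c' -> no
  pos 5: 'h' -> no
  pos 6: 'i' -> no
  pos 7: 'h' -> no
  pos 8: 'f' -> MATCH
  pos 9: 'g' -> MATCH
  pos 10: 'e' -> no
  pos 11: 'd' -> no
  pos 12: 'd' -> no
  pos 13: 'f' -> MATCH
  pos 14: 'b' -> no
Total matches: 5

5


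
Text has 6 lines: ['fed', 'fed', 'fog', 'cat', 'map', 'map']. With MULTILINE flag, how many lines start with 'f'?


With MULTILINE flag, ^ matches the start of each line.
Lines: ['fed', 'fed', 'fog', 'cat', 'map', 'map']
Checking which lines start with 'f':
  Line 1: 'fed' -> MATCH
  Line 2: 'fed' -> MATCH
  Line 3: 'fog' -> MATCH
  Line 4: 'cat' -> no
  Line 5: 'map' -> no
  Line 6: 'map' -> no
Matching lines: ['fed', 'fed', 'fog']
Count: 3

3


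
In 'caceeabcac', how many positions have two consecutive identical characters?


Looking for consecutive identical characters in 'caceeabcac':
  pos 0-1: 'c' vs 'a' -> different
  pos 1-2: 'a' vs 'c' -> different
  pos 2-3: 'c' vs 'e' -> different
  pos 3-4: 'e' vs 'e' -> MATCH ('ee')
  pos 4-5: 'e' vs 'a' -> different
  pos 5-6: 'a' vs 'b' -> different
  pos 6-7: 'b' vs 'c' -> different
  pos 7-8: 'c' vs 'a' -> different
  pos 8-9: 'a' vs 'c' -> different
Consecutive identical pairs: ['ee']
Count: 1

1


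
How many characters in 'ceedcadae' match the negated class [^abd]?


Negated class [^abd] matches any char NOT in {a, b, d}
Scanning 'ceedcadae':
  pos 0: 'c' -> MATCH
  pos 1: 'e' -> MATCH
  pos 2: 'e' -> MATCH
  pos 3: 'd' -> no (excluded)
  pos 4: 'c' -> MATCH
  pos 5: 'a' -> no (excluded)
  pos 6: 'd' -> no (excluded)
  pos 7: 'a' -> no (excluded)
  pos 8: 'e' -> MATCH
Total matches: 5

5


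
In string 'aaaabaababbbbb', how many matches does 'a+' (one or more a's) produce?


Pattern 'a+' matches one or more consecutive a's.
String: 'aaaabaababbbbb'
Scanning for runs of a:
  Match 1: 'aaaa' (length 4)
  Match 2: 'aa' (length 2)
  Match 3: 'a' (length 1)
Total matches: 3

3


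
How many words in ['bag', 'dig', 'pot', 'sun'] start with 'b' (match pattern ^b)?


Pattern ^b anchors to start of word. Check which words begin with 'b':
  'bag' -> MATCH (starts with 'b')
  'dig' -> no
  'pot' -> no
  'sun' -> no
Matching words: ['bag']
Count: 1

1


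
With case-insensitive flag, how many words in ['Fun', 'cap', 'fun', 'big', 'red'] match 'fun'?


Case-insensitive matching: compare each word's lowercase form to 'fun'.
  'Fun' -> lower='fun' -> MATCH
  'cap' -> lower='cap' -> no
  'fun' -> lower='fun' -> MATCH
  'big' -> lower='big' -> no
  'red' -> lower='red' -> no
Matches: ['Fun', 'fun']
Count: 2

2


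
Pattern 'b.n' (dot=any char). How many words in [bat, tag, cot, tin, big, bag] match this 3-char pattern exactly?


Pattern 'b.n' means: starts with 'b', any single char, ends with 'n'.
Checking each word (must be exactly 3 chars):
  'bat' (len=3): no
  'tag' (len=3): no
  'cot' (len=3): no
  'tin' (len=3): no
  'big' (len=3): no
  'bag' (len=3): no
Matching words: []
Total: 0

0


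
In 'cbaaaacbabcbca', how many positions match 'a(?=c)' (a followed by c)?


Lookahead 'a(?=c)' matches 'a' only when followed by 'c'.
String: 'cbaaaacbabcbca'
Checking each position where char is 'a':
  pos 2: 'a' -> no (next='a')
  pos 3: 'a' -> no (next='a')
  pos 4: 'a' -> no (next='a')
  pos 5: 'a' -> MATCH (next='c')
  pos 8: 'a' -> no (next='b')
Matching positions: [5]
Count: 1

1


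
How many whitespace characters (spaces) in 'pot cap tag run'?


\s matches whitespace characters (spaces, tabs, etc.).
Text: 'pot cap tag run'
This text has 4 words separated by spaces.
Number of spaces = number of words - 1 = 4 - 1 = 3

3


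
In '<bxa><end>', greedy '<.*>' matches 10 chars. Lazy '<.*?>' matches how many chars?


Greedy '<.*>' tries to match as MUCH as possible.
Lazy '<.*?>' tries to match as LITTLE as possible.

String: '<bxa><end>'
Greedy '<.*>' starts at first '<' and extends to the LAST '>': '<bxa><end>' (10 chars)
Lazy '<.*?>' starts at first '<' and stops at the FIRST '>': '<bxa>' (5 chars)

5


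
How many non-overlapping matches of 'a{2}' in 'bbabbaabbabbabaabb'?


Pattern 'a{2}' matches exactly 2 consecutive a's (greedy, non-overlapping).
String: 'bbabbaabbabbabaabb'
Scanning for runs of a's:
  Run at pos 2: 'a' (length 1) -> 0 match(es)
  Run at pos 5: 'aa' (length 2) -> 1 match(es)
  Run at pos 9: 'a' (length 1) -> 0 match(es)
  Run at pos 12: 'a' (length 1) -> 0 match(es)
  Run at pos 14: 'aa' (length 2) -> 1 match(es)
Matches found: ['aa', 'aa']
Total: 2

2


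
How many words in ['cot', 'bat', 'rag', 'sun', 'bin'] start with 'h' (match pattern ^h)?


Pattern ^h anchors to start of word. Check which words begin with 'h':
  'cot' -> no
  'bat' -> no
  'rag' -> no
  'sun' -> no
  'bin' -> no
Matching words: []
Count: 0

0


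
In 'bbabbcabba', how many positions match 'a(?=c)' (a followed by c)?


Lookahead 'a(?=c)' matches 'a' only when followed by 'c'.
String: 'bbabbcabba'
Checking each position where char is 'a':
  pos 2: 'a' -> no (next='b')
  pos 6: 'a' -> no (next='b')
Matching positions: []
Count: 0

0


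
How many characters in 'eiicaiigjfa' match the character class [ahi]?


Character class [ahi] matches any of: {a, h, i}
Scanning string 'eiicaiigjfa' character by character:
  pos 0: 'e' -> no
  pos 1: 'i' -> MATCH
  pos 2: 'i' -> MATCH
  pos 3: 'c' -> no
  pos 4: 'a' -> MATCH
  pos 5: 'i' -> MATCH
  pos 6: 'i' -> MATCH
  pos 7: 'g' -> no
  pos 8: 'j' -> no
  pos 9: 'f' -> no
  pos 10: 'a' -> MATCH
Total matches: 6

6


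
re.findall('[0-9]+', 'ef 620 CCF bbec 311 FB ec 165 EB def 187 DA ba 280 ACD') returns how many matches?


Pattern '[0-9]+' finds one or more digits.
Text: 'ef 620 CCF bbec 311 FB ec 165 EB def 187 DA ba 280 ACD'
Scanning for matches:
  Match 1: '620'
  Match 2: '311'
  Match 3: '165'
  Match 4: '187'
  Match 5: '280'
Total matches: 5

5


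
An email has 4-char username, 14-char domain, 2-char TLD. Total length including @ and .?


An email address has format: username@domain.tld
Username length: 4
'@' character: 1
Domain length: 14
'.' character: 1
TLD length: 2
Total = 4 + 1 + 14 + 1 + 2 = 22

22


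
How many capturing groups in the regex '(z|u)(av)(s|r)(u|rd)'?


To count capturing groups, count each '(' that starts a group.
Pattern: '(z|u)(av)(s|r)(u|rd)'
Walking through the pattern:
  Position 0: '(' -> group #1
  Position 5: '(' -> group #2
  Position 9: '(' -> group #3
  Position 14: '(' -> group #4
Total capturing groups: 4

4


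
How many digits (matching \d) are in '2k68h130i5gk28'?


\d matches any digit 0-9.
Scanning '2k68h130i5gk28':
  pos 0: '2' -> DIGIT
  pos 2: '6' -> DIGIT
  pos 3: '8' -> DIGIT
  pos 5: '1' -> DIGIT
  pos 6: '3' -> DIGIT
  pos 7: '0' -> DIGIT
  pos 9: '5' -> DIGIT
  pos 12: '2' -> DIGIT
  pos 13: '8' -> DIGIT
Digits found: ['2', '6', '8', '1', '3', '0', '5', '2', '8']
Total: 9

9


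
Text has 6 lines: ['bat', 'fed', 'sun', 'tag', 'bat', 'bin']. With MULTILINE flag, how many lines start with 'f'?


With MULTILINE flag, ^ matches the start of each line.
Lines: ['bat', 'fed', 'sun', 'tag', 'bat', 'bin']
Checking which lines start with 'f':
  Line 1: 'bat' -> no
  Line 2: 'fed' -> MATCH
  Line 3: 'sun' -> no
  Line 4: 'tag' -> no
  Line 5: 'bat' -> no
  Line 6: 'bin' -> no
Matching lines: ['fed']
Count: 1

1


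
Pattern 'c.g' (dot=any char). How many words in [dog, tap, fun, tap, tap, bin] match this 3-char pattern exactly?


Pattern 'c.g' means: starts with 'c', any single char, ends with 'g'.
Checking each word (must be exactly 3 chars):
  'dog' (len=3): no
  'tap' (len=3): no
  'fun' (len=3): no
  'tap' (len=3): no
  'tap' (len=3): no
  'bin' (len=3): no
Matching words: []
Total: 0

0


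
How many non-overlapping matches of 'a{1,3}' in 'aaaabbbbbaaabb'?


Pattern 'a{1,3}' matches between 1 and 3 consecutive a's (greedy).
String: 'aaaabbbbbaaabb'
Finding runs of a's and applying greedy matching:
  Run at pos 0: 'aaaa' (length 4)
  Run at pos 9: 'aaa' (length 3)
Matches: ['aaa', 'a', 'aaa']
Count: 3

3


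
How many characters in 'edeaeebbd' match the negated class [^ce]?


Negated class [^ce] matches any char NOT in {c, e}
Scanning 'edeaeebbd':
  pos 0: 'e' -> no (excluded)
  pos 1: 'd' -> MATCH
  pos 2: 'e' -> no (excluded)
  pos 3: 'a' -> MATCH
  pos 4: 'e' -> no (excluded)
  pos 5: 'e' -> no (excluded)
  pos 6: 'b' -> MATCH
  pos 7: 'b' -> MATCH
  pos 8: 'd' -> MATCH
Total matches: 5

5


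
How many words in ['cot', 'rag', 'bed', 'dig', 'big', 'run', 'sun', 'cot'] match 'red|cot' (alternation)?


Alternation 'red|cot' matches either 'red' or 'cot'.
Checking each word:
  'cot' -> MATCH
  'rag' -> no
  'bed' -> no
  'dig' -> no
  'big' -> no
  'run' -> no
  'sun' -> no
  'cot' -> MATCH
Matches: ['cot', 'cot']
Count: 2

2


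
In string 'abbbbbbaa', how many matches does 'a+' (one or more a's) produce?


Pattern 'a+' matches one or more consecutive a's.
String: 'abbbbbbaa'
Scanning for runs of a:
  Match 1: 'a' (length 1)
  Match 2: 'aa' (length 2)
Total matches: 2

2


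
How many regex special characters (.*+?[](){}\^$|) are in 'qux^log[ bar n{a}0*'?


Regex special characters are: . * + ? [ ] ( ) { } \ ^ $ |
Scanning 'qux^log[ bar n{a}0*':
  pos 3: '^' -> SPECIAL
  pos 7: '[' -> SPECIAL
  pos 14: '{' -> SPECIAL
  pos 16: '}' -> SPECIAL
  pos 18: '*' -> SPECIAL
Special chars found: ['^', '[', '{', '}', '*']
Total: 5

5


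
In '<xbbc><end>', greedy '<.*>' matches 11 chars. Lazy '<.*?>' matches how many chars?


Greedy '<.*>' tries to match as MUCH as possible.
Lazy '<.*?>' tries to match as LITTLE as possible.

String: '<xbbc><end>'
Greedy '<.*>' starts at first '<' and extends to the LAST '>': '<xbbc><end>' (11 chars)
Lazy '<.*?>' starts at first '<' and stops at the FIRST '>': '<xbbc>' (6 chars)

6


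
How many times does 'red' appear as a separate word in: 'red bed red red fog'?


Scanning each word for exact match 'red':
  Word 1: 'red' -> MATCH
  Word 2: 'bed' -> no
  Word 3: 'red' -> MATCH
  Word 4: 'red' -> MATCH
  Word 5: 'fog' -> no
Total matches: 3

3


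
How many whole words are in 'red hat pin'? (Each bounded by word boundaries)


Word boundaries (\b) mark the start/end of each word.
Text: 'red hat pin'
Splitting by whitespace:
  Word 1: 'red'
  Word 2: 'hat'
  Word 3: 'pin'
Total whole words: 3

3


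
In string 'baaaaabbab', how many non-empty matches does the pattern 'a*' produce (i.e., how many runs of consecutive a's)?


Pattern 'a*' matches zero or more a's. We want non-empty runs of consecutive a's.
String: 'baaaaabbab'
Walking through the string to find runs of a's:
  Run 1: positions 1-5 -> 'aaaaa'
  Run 2: positions 8-8 -> 'a'
Non-empty runs found: ['aaaaa', 'a']
Count: 2

2


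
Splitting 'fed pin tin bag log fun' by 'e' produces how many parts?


Splitting by 'e' breaks the string at each occurrence of the separator.
Text: 'fed pin tin bag log fun'
Parts after split:
  Part 1: 'f'
  Part 2: 'd pin tin bag log fun'
Total parts: 2

2


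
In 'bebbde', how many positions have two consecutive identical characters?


Looking for consecutive identical characters in 'bebbde':
  pos 0-1: 'b' vs 'e' -> different
  pos 1-2: 'e' vs 'b' -> different
  pos 2-3: 'b' vs 'b' -> MATCH ('bb')
  pos 3-4: 'b' vs 'd' -> different
  pos 4-5: 'd' vs 'e' -> different
Consecutive identical pairs: ['bb']
Count: 1

1


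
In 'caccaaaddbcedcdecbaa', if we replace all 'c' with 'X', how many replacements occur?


re.sub('c', 'X', text) replaces every occurrence of 'c' with 'X'.
Text: 'caccaaaddbcedcdecbaa'
Scanning for 'c':
  pos 0: 'c' -> replacement #1
  pos 2: 'c' -> replacement #2
  pos 3: 'c' -> replacement #3
  pos 10: 'c' -> replacement #4
  pos 13: 'c' -> replacement #5
  pos 16: 'c' -> replacement #6
Total replacements: 6

6


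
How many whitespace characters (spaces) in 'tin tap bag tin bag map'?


\s matches whitespace characters (spaces, tabs, etc.).
Text: 'tin tap bag tin bag map'
This text has 6 words separated by spaces.
Number of spaces = number of words - 1 = 6 - 1 = 5

5


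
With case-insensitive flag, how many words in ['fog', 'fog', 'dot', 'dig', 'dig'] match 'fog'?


Case-insensitive matching: compare each word's lowercase form to 'fog'.
  'fog' -> lower='fog' -> MATCH
  'fog' -> lower='fog' -> MATCH
  'dot' -> lower='dot' -> no
  'dig' -> lower='dig' -> no
  'dig' -> lower='dig' -> no
Matches: ['fog', 'fog']
Count: 2

2


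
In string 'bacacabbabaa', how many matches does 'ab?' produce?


Pattern 'ab?' matches 'a' optionally followed by 'b'.
String: 'bacacabbabaa'
Scanning left to right for 'a' then checking next char:
  Match 1: 'a' (a not followed by b)
  Match 2: 'a' (a not followed by b)
  Match 3: 'ab' (a followed by b)
  Match 4: 'ab' (a followed by b)
  Match 5: 'a' (a not followed by b)
  Match 6: 'a' (a not followed by b)
Total matches: 6

6


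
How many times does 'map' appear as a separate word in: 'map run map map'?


Scanning each word for exact match 'map':
  Word 1: 'map' -> MATCH
  Word 2: 'run' -> no
  Word 3: 'map' -> MATCH
  Word 4: 'map' -> MATCH
Total matches: 3

3


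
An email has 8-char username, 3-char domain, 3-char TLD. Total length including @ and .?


An email address has format: username@domain.tld
Username length: 8
'@' character: 1
Domain length: 3
'.' character: 1
TLD length: 3
Total = 8 + 1 + 3 + 1 + 3 = 16

16


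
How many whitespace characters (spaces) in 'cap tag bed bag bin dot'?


\s matches whitespace characters (spaces, tabs, etc.).
Text: 'cap tag bed bag bin dot'
This text has 6 words separated by spaces.
Number of spaces = number of words - 1 = 6 - 1 = 5

5


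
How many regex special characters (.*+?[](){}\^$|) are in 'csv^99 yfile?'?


Regex special characters are: . * + ? [ ] ( ) { } \ ^ $ |
Scanning 'csv^99 yfile?':
  pos 3: '^' -> SPECIAL
  pos 12: '?' -> SPECIAL
Special chars found: ['^', '?']
Total: 2

2


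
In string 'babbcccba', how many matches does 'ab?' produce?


Pattern 'ab?' matches 'a' optionally followed by 'b'.
String: 'babbcccba'
Scanning left to right for 'a' then checking next char:
  Match 1: 'ab' (a followed by b)
  Match 2: 'a' (a not followed by b)
Total matches: 2

2


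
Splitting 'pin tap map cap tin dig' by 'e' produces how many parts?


Splitting by 'e' breaks the string at each occurrence of the separator.
Text: 'pin tap map cap tin dig'
Parts after split:
  Part 1: 'pin tap map cap tin dig'
Total parts: 1

1


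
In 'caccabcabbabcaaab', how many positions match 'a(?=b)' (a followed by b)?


Lookahead 'a(?=b)' matches 'a' only when followed by 'b'.
String: 'caccabcabbabcaaab'
Checking each position where char is 'a':
  pos 1: 'a' -> no (next='c')
  pos 4: 'a' -> MATCH (next='b')
  pos 7: 'a' -> MATCH (next='b')
  pos 10: 'a' -> MATCH (next='b')
  pos 13: 'a' -> no (next='a')
  pos 14: 'a' -> no (next='a')
  pos 15: 'a' -> MATCH (next='b')
Matching positions: [4, 7, 10, 15]
Count: 4

4


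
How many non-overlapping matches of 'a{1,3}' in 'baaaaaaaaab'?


Pattern 'a{1,3}' matches between 1 and 3 consecutive a's (greedy).
String: 'baaaaaaaaab'
Finding runs of a's and applying greedy matching:
  Run at pos 1: 'aaaaaaaaa' (length 9)
Matches: ['aaa', 'aaa', 'aaa']
Count: 3

3


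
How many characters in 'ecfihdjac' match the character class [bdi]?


Character class [bdi] matches any of: {b, d, i}
Scanning string 'ecfihdjac' character by character:
  pos 0: 'e' -> no
  pos 1: 'c' -> no
  pos 2: 'f' -> no
  pos 3: 'i' -> MATCH
  pos 4: 'h' -> no
  pos 5: 'd' -> MATCH
  pos 6: 'j' -> no
  pos 7: 'a' -> no
  pos 8: 'c' -> no
Total matches: 2

2


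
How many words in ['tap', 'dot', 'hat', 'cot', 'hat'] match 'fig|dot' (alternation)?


Alternation 'fig|dot' matches either 'fig' or 'dot'.
Checking each word:
  'tap' -> no
  'dot' -> MATCH
  'hat' -> no
  'cot' -> no
  'hat' -> no
Matches: ['dot']
Count: 1

1


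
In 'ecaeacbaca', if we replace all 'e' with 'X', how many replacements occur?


re.sub('e', 'X', text) replaces every occurrence of 'e' with 'X'.
Text: 'ecaeacbaca'
Scanning for 'e':
  pos 0: 'e' -> replacement #1
  pos 3: 'e' -> replacement #2
Total replacements: 2

2


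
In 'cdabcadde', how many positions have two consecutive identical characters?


Looking for consecutive identical characters in 'cdabcadde':
  pos 0-1: 'c' vs 'd' -> different
  pos 1-2: 'd' vs 'a' -> different
  pos 2-3: 'a' vs 'b' -> different
  pos 3-4: 'b' vs 'c' -> different
  pos 4-5: 'c' vs 'a' -> different
  pos 5-6: 'a' vs 'd' -> different
  pos 6-7: 'd' vs 'd' -> MATCH ('dd')
  pos 7-8: 'd' vs 'e' -> different
Consecutive identical pairs: ['dd']
Count: 1

1


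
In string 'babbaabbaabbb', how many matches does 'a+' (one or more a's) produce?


Pattern 'a+' matches one or more consecutive a's.
String: 'babbaabbaabbb'
Scanning for runs of a:
  Match 1: 'a' (length 1)
  Match 2: 'aa' (length 2)
  Match 3: 'aa' (length 2)
Total matches: 3

3


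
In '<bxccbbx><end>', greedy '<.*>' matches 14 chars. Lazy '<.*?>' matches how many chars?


Greedy '<.*>' tries to match as MUCH as possible.
Lazy '<.*?>' tries to match as LITTLE as possible.

String: '<bxccbbx><end>'
Greedy '<.*>' starts at first '<' and extends to the LAST '>': '<bxccbbx><end>' (14 chars)
Lazy '<.*?>' starts at first '<' and stops at the FIRST '>': '<bxccbbx>' (9 chars)

9


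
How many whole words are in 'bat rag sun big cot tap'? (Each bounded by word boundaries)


Word boundaries (\b) mark the start/end of each word.
Text: 'bat rag sun big cot tap'
Splitting by whitespace:
  Word 1: 'bat'
  Word 2: 'rag'
  Word 3: 'sun'
  Word 4: 'big'
  Word 5: 'cot'
  Word 6: 'tap'
Total whole words: 6

6


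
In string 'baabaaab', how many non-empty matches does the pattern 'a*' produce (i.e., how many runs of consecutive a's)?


Pattern 'a*' matches zero or more a's. We want non-empty runs of consecutive a's.
String: 'baabaaab'
Walking through the string to find runs of a's:
  Run 1: positions 1-2 -> 'aa'
  Run 2: positions 4-6 -> 'aaa'
Non-empty runs found: ['aa', 'aaa']
Count: 2

2


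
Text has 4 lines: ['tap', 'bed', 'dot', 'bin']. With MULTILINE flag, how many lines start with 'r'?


With MULTILINE flag, ^ matches the start of each line.
Lines: ['tap', 'bed', 'dot', 'bin']
Checking which lines start with 'r':
  Line 1: 'tap' -> no
  Line 2: 'bed' -> no
  Line 3: 'dot' -> no
  Line 4: 'bin' -> no
Matching lines: []
Count: 0

0


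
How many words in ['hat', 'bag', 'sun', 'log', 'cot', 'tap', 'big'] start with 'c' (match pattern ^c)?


Pattern ^c anchors to start of word. Check which words begin with 'c':
  'hat' -> no
  'bag' -> no
  'sun' -> no
  'log' -> no
  'cot' -> MATCH (starts with 'c')
  'tap' -> no
  'big' -> no
Matching words: ['cot']
Count: 1

1


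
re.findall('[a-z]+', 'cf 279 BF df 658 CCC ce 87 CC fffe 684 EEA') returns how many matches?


Pattern '[a-z]+' finds one or more lowercase letters.
Text: 'cf 279 BF df 658 CCC ce 87 CC fffe 684 EEA'
Scanning for matches:
  Match 1: 'cf'
  Match 2: 'df'
  Match 3: 'ce'
  Match 4: 'fffe'
Total matches: 4

4


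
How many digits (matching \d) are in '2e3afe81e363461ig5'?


\d matches any digit 0-9.
Scanning '2e3afe81e363461ig5':
  pos 0: '2' -> DIGIT
  pos 2: '3' -> DIGIT
  pos 6: '8' -> DIGIT
  pos 7: '1' -> DIGIT
  pos 9: '3' -> DIGIT
  pos 10: '6' -> DIGIT
  pos 11: '3' -> DIGIT
  pos 12: '4' -> DIGIT
  pos 13: '6' -> DIGIT
  pos 14: '1' -> DIGIT
  pos 17: '5' -> DIGIT
Digits found: ['2', '3', '8', '1', '3', '6', '3', '4', '6', '1', '5']
Total: 11

11


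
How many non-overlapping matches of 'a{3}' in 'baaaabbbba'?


Pattern 'a{3}' matches exactly 3 consecutive a's (greedy, non-overlapping).
String: 'baaaabbbba'
Scanning for runs of a's:
  Run at pos 1: 'aaaa' (length 4) -> 1 match(es)
  Run at pos 9: 'a' (length 1) -> 0 match(es)
Matches found: ['aaa']
Total: 1

1


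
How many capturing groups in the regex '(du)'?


To count capturing groups, count each '(' that starts a group.
Pattern: '(du)'
Walking through the pattern:
  Position 0: '(' -> group #1
Total capturing groups: 1

1


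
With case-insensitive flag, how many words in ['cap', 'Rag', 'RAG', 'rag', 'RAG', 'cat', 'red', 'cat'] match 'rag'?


Case-insensitive matching: compare each word's lowercase form to 'rag'.
  'cap' -> lower='cap' -> no
  'Rag' -> lower='rag' -> MATCH
  'RAG' -> lower='rag' -> MATCH
  'rag' -> lower='rag' -> MATCH
  'RAG' -> lower='rag' -> MATCH
  'cat' -> lower='cat' -> no
  'red' -> lower='red' -> no
  'cat' -> lower='cat' -> no
Matches: ['Rag', 'RAG', 'rag', 'RAG']
Count: 4

4


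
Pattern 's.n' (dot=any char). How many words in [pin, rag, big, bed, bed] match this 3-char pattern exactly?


Pattern 's.n' means: starts with 's', any single char, ends with 'n'.
Checking each word (must be exactly 3 chars):
  'pin' (len=3): no
  'rag' (len=3): no
  'big' (len=3): no
  'bed' (len=3): no
  'bed' (len=3): no
Matching words: []
Total: 0

0


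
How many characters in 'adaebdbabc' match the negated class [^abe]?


Negated class [^abe] matches any char NOT in {a, b, e}
Scanning 'adaebdbabc':
  pos 0: 'a' -> no (excluded)
  pos 1: 'd' -> MATCH
  pos 2: 'a' -> no (excluded)
  pos 3: 'e' -> no (excluded)
  pos 4: 'b' -> no (excluded)
  pos 5: 'd' -> MATCH
  pos 6: 'b' -> no (excluded)
  pos 7: 'a' -> no (excluded)
  pos 8: 'b' -> no (excluded)
  pos 9: 'c' -> MATCH
Total matches: 3

3


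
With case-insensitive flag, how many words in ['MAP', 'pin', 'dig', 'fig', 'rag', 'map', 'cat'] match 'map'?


Case-insensitive matching: compare each word's lowercase form to 'map'.
  'MAP' -> lower='map' -> MATCH
  'pin' -> lower='pin' -> no
  'dig' -> lower='dig' -> no
  'fig' -> lower='fig' -> no
  'rag' -> lower='rag' -> no
  'map' -> lower='map' -> MATCH
  'cat' -> lower='cat' -> no
Matches: ['MAP', 'map']
Count: 2

2


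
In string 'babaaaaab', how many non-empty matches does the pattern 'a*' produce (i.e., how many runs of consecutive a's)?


Pattern 'a*' matches zero or more a's. We want non-empty runs of consecutive a's.
String: 'babaaaaab'
Walking through the string to find runs of a's:
  Run 1: positions 1-1 -> 'a'
  Run 2: positions 3-7 -> 'aaaaa'
Non-empty runs found: ['a', 'aaaaa']
Count: 2

2


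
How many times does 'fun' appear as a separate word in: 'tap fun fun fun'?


Scanning each word for exact match 'fun':
  Word 1: 'tap' -> no
  Word 2: 'fun' -> MATCH
  Word 3: 'fun' -> MATCH
  Word 4: 'fun' -> MATCH
Total matches: 3

3


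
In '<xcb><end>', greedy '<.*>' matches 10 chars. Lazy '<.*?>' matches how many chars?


Greedy '<.*>' tries to match as MUCH as possible.
Lazy '<.*?>' tries to match as LITTLE as possible.

String: '<xcb><end>'
Greedy '<.*>' starts at first '<' and extends to the LAST '>': '<xcb><end>' (10 chars)
Lazy '<.*?>' starts at first '<' and stops at the FIRST '>': '<xcb>' (5 chars)

5


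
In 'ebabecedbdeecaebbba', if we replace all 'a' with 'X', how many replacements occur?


re.sub('a', 'X', text) replaces every occurrence of 'a' with 'X'.
Text: 'ebabecedbdeecaebbba'
Scanning for 'a':
  pos 2: 'a' -> replacement #1
  pos 13: 'a' -> replacement #2
  pos 18: 'a' -> replacement #3
Total replacements: 3

3
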